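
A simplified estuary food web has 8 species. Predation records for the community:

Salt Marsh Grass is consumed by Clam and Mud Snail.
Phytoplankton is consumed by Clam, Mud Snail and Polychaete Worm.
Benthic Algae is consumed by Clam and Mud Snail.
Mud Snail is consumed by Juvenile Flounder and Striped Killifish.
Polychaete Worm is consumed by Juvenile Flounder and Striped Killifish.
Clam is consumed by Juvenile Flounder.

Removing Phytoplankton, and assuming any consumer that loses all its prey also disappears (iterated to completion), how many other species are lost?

1

Remove Phytoplankton.
Round 1: Polychaete Worm (all prey gone) → extinct.
No further losses. Total secondary extinctions: 1.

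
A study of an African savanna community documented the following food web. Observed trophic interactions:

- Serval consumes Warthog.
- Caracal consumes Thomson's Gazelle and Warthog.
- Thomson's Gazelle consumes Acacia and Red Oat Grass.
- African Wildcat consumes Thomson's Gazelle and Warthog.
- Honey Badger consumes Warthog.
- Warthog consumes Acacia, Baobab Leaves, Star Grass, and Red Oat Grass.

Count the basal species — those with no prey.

Basal species (no prey listed): Red Oat Grass, Star Grass, Baobab Leaves, Acacia.
Count: 4.

4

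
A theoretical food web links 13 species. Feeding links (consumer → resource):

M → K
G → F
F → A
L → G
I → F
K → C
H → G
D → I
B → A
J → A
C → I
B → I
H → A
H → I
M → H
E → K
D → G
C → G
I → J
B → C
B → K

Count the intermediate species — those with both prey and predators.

Intermediate species (has both prey and predators): F, J, I, G, H, C, K.
Count: 7.

7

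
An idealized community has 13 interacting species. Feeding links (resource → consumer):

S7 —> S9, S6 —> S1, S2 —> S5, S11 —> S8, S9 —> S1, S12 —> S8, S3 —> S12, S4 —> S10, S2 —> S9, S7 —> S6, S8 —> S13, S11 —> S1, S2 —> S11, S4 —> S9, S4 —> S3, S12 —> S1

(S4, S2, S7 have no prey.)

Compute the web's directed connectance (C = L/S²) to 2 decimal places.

C = 0.09

The web has S = 13 species and L = 16 feeding links.
C = L / S² = 16 / 169 = 0.0947 ≈ 0.09.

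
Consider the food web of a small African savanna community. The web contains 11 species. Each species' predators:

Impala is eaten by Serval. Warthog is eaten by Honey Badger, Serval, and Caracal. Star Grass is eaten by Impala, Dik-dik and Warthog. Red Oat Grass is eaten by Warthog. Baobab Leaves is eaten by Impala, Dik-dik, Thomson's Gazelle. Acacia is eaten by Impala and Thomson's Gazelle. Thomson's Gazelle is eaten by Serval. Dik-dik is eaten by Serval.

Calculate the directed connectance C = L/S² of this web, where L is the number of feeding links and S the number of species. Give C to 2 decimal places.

C = 0.12

The web has S = 11 species and L = 15 feeding links.
C = L / S² = 15 / 121 = 0.1240 ≈ 0.12.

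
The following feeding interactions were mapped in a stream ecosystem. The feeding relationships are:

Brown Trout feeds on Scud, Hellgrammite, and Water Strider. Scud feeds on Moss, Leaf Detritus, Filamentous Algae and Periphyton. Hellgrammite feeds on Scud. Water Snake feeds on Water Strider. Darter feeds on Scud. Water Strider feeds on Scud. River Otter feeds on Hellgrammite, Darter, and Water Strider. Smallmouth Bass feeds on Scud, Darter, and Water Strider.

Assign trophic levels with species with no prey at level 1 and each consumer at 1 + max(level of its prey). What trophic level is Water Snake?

Trophic level 4

Moss has no prey (basal) → level 1.
Scud eats Moss (level 1); other prey at levels: Leaf Detritus 1, Filamentous Algae 1, Periphyton 1 → level 2.
Water Strider eats Scud → level 3.
Water Snake eats Water Strider → level 4.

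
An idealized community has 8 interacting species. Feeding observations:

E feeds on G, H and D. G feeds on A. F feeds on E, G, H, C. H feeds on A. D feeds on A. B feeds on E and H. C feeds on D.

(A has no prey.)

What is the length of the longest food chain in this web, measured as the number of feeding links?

3 links

One longest chain: A → D → E → B.
It has 4 species and 3 links.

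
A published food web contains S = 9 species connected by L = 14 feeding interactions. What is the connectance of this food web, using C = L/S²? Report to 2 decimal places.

The web has S = 9 species and L = 14 feeding links.
C = L / S² = 14 / 81 = 0.1728 ≈ 0.17.

C = 0.17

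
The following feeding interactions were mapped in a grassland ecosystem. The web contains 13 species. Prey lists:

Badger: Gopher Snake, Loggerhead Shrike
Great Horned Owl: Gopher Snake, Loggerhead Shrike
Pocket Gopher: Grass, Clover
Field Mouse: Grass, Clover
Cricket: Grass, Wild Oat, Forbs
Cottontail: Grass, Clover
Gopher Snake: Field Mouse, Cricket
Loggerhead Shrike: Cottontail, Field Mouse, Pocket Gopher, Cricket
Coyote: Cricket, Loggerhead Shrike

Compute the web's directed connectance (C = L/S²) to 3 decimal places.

The web has S = 13 species and L = 21 feeding links.
C = L / S² = 21 / 169 = 0.1243 ≈ 0.124.

C = 0.124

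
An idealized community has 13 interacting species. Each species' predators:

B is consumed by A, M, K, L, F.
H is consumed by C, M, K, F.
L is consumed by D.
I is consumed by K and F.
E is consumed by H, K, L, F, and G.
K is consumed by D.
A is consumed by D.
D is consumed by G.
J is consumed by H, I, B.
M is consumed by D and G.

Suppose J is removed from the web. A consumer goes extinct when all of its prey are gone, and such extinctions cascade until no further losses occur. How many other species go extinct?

Remove J.
Round 1: I (all prey gone), B (all prey gone) → extinct.
Round 2: A (all prey gone) → extinct.
No further losses. Total secondary extinctions: 3.

3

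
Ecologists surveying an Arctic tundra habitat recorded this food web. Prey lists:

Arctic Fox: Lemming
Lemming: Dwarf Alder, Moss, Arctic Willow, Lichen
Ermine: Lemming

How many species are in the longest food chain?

3 species

One longest chain: Dwarf Alder → Lemming → Arctic Fox.
It has 3 species and 2 links.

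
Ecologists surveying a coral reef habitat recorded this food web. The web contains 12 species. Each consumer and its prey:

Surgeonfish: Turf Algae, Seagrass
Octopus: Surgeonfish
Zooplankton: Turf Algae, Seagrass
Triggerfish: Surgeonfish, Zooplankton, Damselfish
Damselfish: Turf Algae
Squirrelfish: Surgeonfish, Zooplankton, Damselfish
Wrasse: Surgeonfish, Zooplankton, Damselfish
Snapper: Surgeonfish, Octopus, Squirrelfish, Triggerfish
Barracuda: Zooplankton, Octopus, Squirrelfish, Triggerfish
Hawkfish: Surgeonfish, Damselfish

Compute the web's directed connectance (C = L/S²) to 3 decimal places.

The web has S = 12 species and L = 25 feeding links.
C = L / S² = 25 / 144 = 0.1736 ≈ 0.174.

C = 0.174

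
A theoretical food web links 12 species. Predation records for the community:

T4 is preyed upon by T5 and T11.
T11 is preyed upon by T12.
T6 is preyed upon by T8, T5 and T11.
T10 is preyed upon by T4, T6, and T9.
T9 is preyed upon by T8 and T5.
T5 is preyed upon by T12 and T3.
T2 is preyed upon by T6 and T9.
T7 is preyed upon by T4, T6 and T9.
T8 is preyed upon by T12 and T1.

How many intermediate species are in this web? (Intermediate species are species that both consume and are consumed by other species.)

6

Intermediate species (has both prey and predators): T4, T9, T6, T8, T5, T11.
Count: 6.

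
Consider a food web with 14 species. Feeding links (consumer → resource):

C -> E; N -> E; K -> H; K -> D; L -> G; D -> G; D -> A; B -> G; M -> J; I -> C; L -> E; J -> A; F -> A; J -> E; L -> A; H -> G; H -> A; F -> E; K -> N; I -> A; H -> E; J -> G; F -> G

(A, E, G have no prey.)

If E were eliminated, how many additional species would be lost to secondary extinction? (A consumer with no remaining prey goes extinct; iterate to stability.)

Remove E.
Round 1: N (all prey gone), C (all prey gone) → extinct.
No further losses. Total secondary extinctions: 2.

2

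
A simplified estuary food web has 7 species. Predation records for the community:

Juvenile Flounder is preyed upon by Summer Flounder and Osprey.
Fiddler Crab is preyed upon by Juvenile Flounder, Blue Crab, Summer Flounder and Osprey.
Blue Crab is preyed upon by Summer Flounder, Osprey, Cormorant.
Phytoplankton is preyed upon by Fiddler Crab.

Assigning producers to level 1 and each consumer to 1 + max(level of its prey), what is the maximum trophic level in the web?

4

Producers (level 1): Phytoplankton.
Phytoplankton → Fiddler Crab → Blue Crab → Summer Flounder gives Summer Flounder level 4.
No species has a prey at level 4, so no species reaches level 5.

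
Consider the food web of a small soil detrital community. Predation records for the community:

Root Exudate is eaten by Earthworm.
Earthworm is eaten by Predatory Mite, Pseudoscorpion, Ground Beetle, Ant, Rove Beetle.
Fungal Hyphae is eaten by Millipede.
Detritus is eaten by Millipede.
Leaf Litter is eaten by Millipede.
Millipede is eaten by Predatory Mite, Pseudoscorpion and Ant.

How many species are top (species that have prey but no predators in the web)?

5

Top species (has prey, but nothing eats it): Ground Beetle, Rove Beetle, Ant, Pseudoscorpion, Predatory Mite.
Count: 5.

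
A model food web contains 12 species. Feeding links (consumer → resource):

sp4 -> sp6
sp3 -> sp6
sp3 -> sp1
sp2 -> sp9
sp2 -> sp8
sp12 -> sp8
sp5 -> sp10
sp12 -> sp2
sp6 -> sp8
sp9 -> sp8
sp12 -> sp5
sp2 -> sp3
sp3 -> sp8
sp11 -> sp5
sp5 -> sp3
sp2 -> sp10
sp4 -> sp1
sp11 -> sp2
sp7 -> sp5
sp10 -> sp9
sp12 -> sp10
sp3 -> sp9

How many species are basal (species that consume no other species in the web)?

Basal species (no prey listed): sp1, sp8.
Count: 2.

2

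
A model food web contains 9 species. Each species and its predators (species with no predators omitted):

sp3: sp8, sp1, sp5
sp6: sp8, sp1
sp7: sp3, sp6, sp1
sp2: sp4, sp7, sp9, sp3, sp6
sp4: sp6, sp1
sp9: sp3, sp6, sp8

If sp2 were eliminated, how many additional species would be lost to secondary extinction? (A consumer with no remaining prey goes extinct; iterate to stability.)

Remove sp2.
Round 1: sp4 (all prey gone), sp7 (all prey gone), sp9 (all prey gone) → extinct.
Round 2: sp3 (all prey gone), sp6 (all prey gone) → extinct.
Round 3: sp8 (all prey gone), sp1 (all prey gone), sp5 (all prey gone) → extinct.
No further losses. Total secondary extinctions: 8.

8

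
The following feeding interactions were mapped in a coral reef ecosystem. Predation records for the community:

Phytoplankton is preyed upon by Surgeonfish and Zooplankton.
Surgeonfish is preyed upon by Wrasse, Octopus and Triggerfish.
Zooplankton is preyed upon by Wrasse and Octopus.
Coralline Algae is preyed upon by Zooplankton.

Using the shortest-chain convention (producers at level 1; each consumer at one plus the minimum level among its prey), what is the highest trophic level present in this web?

3

Producers (level 1): Coralline Algae, Phytoplankton.
Following each consumer down to its lowest-level prey: Phytoplankton → Surgeonfish → Octopus (levels 1 through 3).
All prey of Octopus (Surgeonfish 2, Zooplankton 2) are at level 2 or above, so Octopus is at level 1 + 2 = 3.
Every consumer has at least one prey at level 2 or below, so none exceeds level 3.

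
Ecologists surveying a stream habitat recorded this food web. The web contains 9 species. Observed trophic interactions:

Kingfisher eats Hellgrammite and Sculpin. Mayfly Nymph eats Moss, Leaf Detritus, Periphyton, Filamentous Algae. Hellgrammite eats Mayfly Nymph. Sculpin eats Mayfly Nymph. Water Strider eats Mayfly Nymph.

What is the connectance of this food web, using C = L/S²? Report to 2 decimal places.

The web has S = 9 species and L = 9 feeding links.
C = L / S² = 9 / 81 = 0.1111 ≈ 0.11.

C = 0.11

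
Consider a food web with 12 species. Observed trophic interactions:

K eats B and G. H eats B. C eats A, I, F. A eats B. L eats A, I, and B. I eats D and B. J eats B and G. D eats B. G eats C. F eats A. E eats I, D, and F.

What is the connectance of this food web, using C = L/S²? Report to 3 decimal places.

C = 0.139

The web has S = 12 species and L = 20 feeding links.
C = L / S² = 20 / 144 = 0.1389 ≈ 0.139.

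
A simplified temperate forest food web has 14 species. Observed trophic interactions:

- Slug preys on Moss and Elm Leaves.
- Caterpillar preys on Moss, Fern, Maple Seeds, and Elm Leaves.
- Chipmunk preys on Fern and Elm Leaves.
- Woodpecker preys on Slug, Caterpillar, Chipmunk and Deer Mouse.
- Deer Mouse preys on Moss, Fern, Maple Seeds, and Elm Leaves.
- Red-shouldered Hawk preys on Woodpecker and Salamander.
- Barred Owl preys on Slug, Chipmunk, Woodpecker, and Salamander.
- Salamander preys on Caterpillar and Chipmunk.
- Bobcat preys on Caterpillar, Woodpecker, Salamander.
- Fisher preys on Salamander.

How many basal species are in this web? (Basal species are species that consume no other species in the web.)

4

Basal species (no prey listed): Fern, Elm Leaves, Maple Seeds, Moss.
Count: 4.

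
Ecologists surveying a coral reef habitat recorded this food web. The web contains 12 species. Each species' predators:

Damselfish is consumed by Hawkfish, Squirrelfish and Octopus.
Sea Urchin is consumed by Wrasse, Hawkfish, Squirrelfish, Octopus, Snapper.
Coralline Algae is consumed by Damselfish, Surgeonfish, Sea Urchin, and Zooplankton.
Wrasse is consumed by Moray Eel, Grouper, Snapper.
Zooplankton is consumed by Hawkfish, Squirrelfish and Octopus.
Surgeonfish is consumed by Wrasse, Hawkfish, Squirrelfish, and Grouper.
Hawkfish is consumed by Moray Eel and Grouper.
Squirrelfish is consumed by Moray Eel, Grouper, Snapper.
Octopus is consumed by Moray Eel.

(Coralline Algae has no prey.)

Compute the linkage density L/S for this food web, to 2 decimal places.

L/S = 2.33

There are L = 28 links among S = 12 species.
L/S = 28/12 = 2.3333 ≈ 2.33.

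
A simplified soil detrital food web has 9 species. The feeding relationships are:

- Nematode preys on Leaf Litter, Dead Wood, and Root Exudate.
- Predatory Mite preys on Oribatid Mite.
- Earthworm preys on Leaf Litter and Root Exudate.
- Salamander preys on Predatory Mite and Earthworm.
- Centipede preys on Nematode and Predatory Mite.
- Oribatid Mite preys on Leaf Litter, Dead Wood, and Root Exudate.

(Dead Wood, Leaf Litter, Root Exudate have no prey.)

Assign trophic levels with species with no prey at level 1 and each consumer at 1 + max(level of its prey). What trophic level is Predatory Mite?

Dead Wood has no prey (basal) → level 1.
Oribatid Mite eats Dead Wood (level 1); other prey at levels: Leaf Litter 1, Root Exudate 1 → level 2.
Predatory Mite eats Oribatid Mite → level 3.

Trophic level 3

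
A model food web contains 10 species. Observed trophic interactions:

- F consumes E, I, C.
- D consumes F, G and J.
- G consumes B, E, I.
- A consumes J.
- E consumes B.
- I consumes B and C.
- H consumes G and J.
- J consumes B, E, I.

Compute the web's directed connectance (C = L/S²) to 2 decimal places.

C = 0.18

The web has S = 10 species and L = 18 feeding links.
C = L / S² = 18 / 100 = 0.1800 ≈ 0.18.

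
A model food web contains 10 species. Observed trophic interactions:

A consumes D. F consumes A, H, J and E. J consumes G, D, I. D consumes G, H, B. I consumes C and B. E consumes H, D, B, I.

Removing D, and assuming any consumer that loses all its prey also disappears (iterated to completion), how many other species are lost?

1

Remove D.
Round 1: A (all prey gone) → extinct.
No further losses. Total secondary extinctions: 1.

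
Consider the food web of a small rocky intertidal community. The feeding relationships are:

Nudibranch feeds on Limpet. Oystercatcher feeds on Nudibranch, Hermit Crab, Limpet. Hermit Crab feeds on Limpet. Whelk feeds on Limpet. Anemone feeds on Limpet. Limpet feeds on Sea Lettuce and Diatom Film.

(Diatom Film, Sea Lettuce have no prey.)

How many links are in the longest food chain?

One longest chain: Diatom Film → Limpet → Hermit Crab → Oystercatcher.
It has 4 species and 3 links.

3 links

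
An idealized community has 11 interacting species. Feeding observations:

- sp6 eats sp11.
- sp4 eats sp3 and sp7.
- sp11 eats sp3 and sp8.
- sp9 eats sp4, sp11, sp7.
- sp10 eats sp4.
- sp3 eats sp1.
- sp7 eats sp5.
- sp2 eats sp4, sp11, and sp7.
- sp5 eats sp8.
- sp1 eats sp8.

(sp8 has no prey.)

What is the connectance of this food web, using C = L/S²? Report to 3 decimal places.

C = 0.132

The web has S = 11 species and L = 16 feeding links.
C = L / S² = 16 / 121 = 0.1322 ≈ 0.132.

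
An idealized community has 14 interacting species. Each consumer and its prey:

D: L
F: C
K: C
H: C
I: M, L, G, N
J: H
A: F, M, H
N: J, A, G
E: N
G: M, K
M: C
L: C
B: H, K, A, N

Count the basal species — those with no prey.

1

Basal species (no prey listed): C.
Count: 1.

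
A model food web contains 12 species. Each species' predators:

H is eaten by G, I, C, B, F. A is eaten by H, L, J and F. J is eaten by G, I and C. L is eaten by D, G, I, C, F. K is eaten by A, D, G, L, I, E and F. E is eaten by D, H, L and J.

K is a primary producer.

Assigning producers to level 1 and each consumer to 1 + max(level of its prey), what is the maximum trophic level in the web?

Producers (level 1): K.
K → E → L → C gives C level 4.
No species has a prey at level 4, so no species reaches level 5.

4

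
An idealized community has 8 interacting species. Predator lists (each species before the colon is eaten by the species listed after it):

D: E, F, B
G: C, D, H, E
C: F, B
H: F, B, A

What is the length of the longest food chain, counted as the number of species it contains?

One longest chain: G → D → E.
It has 3 species and 2 links.

3 species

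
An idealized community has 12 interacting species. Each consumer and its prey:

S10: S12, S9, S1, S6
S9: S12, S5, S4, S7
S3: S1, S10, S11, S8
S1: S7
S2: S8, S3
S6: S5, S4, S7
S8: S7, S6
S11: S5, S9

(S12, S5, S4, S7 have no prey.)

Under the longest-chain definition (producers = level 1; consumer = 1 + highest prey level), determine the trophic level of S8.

S5 is a producer → level 1.
S6 eats S5 (level 1); other prey at levels: S4 1, S7 1 → level 2.
S8 eats S6 (level 2); other prey at levels: S7 1 → level 3.

Trophic level 3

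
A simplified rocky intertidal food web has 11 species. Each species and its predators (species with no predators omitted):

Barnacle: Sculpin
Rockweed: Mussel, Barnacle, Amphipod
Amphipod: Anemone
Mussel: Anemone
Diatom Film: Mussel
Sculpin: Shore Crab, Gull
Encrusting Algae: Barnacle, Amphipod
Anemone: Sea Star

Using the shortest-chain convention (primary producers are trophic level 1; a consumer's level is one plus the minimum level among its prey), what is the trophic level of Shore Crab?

Encrusting Algae is a producer → level 1.
Barnacle eats Encrusting Algae → level 2.
Sculpin eats Barnacle → level 3.
Shore Crab eats Sculpin → level 4.
No prey of Shore Crab is below level 3, so 4 is the minimum.

Trophic level 4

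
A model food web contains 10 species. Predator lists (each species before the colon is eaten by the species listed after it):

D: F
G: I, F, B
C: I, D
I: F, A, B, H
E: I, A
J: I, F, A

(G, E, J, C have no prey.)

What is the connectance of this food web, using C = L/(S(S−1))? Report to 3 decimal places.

C = 0.167

The web has S = 10 species and L = 15 feeding links.
C = L / (S(S−1)) = 15 / 90 = 0.1667 ≈ 0.167.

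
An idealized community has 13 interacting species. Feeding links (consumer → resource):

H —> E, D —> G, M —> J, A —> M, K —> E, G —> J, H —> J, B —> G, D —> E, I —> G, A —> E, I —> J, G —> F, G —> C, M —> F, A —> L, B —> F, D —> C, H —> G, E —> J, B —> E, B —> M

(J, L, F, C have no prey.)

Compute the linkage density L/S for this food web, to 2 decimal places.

There are L = 22 links among S = 13 species.
L/S = 22/13 = 1.6923 ≈ 1.69.

L/S = 1.69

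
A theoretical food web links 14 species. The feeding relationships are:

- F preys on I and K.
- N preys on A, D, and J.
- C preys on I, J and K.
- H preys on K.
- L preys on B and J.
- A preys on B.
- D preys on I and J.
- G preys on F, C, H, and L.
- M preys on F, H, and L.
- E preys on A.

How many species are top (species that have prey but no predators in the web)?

Top species (has prey, but nothing eats it): M, N, G, E.
Count: 4.

4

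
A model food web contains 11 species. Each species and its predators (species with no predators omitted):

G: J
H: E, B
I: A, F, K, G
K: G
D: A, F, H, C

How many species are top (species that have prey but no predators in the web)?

6

Top species (has prey, but nothing eats it): A, F, C, E, B, J.
Count: 6.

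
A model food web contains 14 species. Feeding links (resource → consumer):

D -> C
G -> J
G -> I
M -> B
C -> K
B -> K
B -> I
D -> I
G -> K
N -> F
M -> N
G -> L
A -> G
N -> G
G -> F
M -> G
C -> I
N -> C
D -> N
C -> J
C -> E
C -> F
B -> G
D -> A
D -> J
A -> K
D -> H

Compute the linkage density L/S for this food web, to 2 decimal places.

L/S = 1.93

There are L = 27 links among S = 14 species.
L/S = 27/14 = 1.9286 ≈ 1.93.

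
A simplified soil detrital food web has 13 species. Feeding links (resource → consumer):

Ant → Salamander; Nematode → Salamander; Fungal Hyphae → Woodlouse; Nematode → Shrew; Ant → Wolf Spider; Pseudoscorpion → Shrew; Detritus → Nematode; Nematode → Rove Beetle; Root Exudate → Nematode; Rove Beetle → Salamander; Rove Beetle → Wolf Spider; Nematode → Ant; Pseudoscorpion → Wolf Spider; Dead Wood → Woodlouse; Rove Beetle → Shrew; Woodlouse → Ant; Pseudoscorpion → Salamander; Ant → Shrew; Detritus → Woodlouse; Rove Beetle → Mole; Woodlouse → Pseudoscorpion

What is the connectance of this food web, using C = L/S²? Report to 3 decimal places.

C = 0.124

The web has S = 13 species and L = 21 feeding links.
C = L / S² = 21 / 169 = 0.1243 ≈ 0.124.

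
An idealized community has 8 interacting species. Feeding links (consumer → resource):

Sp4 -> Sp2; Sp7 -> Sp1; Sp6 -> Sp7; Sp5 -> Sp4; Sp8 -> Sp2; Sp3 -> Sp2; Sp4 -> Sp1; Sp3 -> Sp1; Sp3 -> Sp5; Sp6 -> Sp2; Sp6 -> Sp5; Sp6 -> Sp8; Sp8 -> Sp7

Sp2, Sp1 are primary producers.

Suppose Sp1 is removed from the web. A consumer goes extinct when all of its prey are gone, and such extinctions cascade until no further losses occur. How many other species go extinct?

Remove Sp1.
Round 1: Sp7 (all prey gone) → extinct.
No further losses. Total secondary extinctions: 1.

1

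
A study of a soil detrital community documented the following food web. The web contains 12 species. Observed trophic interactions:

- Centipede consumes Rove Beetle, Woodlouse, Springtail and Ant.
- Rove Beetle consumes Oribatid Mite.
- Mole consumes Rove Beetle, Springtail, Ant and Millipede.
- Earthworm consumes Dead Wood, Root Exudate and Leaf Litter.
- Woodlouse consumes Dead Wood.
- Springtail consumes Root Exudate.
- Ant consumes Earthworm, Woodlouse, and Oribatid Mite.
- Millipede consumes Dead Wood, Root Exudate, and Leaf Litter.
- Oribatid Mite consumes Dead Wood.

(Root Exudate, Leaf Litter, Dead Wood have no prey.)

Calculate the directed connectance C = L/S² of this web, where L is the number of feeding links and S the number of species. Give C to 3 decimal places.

The web has S = 12 species and L = 21 feeding links.
C = L / S² = 21 / 144 = 0.1458 ≈ 0.146.

C = 0.146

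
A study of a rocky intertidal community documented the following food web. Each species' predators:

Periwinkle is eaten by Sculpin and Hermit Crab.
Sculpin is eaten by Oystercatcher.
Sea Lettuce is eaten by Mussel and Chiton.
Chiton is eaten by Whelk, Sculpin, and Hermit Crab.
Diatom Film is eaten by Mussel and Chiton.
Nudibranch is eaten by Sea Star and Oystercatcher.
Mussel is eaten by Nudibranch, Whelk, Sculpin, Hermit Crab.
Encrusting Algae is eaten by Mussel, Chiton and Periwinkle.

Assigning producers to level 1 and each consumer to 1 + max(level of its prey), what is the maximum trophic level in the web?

Producers (level 1): Sea Lettuce, Encrusting Algae, Diatom Film.
Sea Lettuce → Mussel → Nudibranch → Sea Star gives Sea Star level 4.
No species has a prey at level 4, so no species reaches level 5.

4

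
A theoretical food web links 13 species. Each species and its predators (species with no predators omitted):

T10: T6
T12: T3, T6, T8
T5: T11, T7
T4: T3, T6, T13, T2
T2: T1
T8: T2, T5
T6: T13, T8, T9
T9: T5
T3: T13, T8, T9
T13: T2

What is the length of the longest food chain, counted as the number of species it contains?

One longest chain: T12 → T3 → T8 → T5 → T11.
It has 5 species and 4 links.

5 species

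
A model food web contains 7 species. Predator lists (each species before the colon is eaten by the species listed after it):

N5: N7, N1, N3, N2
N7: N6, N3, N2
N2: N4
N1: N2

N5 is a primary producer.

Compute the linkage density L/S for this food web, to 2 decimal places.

L/S = 1.29

There are L = 9 links among S = 7 species.
L/S = 9/7 = 1.2857 ≈ 1.29.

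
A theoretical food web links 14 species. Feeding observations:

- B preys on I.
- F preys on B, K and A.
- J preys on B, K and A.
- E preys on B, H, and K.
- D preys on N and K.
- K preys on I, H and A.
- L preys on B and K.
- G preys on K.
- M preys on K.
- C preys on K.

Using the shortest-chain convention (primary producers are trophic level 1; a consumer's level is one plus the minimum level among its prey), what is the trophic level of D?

N is a producer → level 1.
D eats N → level 2.

Trophic level 2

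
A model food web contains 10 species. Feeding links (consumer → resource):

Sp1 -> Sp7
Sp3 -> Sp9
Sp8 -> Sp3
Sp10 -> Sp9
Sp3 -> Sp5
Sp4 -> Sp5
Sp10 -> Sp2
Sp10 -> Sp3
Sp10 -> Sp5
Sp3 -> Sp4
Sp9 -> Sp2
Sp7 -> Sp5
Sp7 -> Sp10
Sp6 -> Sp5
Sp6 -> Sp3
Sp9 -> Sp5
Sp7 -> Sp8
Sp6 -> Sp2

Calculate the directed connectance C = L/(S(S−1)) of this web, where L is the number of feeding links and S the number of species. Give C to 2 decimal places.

The web has S = 10 species and L = 18 feeding links.
C = L / (S(S−1)) = 18 / 90 = 0.2000 ≈ 0.20.

C = 0.20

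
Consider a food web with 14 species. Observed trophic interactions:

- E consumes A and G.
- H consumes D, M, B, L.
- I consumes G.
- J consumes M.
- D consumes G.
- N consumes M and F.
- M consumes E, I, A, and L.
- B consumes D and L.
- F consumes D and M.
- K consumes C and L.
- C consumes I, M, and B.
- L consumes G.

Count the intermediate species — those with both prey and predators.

Intermediate species (has both prey and predators): L, I, E, D, B, M, C, F.
Count: 8.

8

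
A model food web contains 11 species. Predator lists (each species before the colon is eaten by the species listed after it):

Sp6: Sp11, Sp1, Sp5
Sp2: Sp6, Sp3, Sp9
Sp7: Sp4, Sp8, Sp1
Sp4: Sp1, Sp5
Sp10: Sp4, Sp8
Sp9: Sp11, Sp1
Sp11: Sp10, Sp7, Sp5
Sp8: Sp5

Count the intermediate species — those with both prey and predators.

Intermediate species (has both prey and predators): Sp6, Sp9, Sp11, Sp10, Sp7, Sp4, Sp8.
Count: 7.

7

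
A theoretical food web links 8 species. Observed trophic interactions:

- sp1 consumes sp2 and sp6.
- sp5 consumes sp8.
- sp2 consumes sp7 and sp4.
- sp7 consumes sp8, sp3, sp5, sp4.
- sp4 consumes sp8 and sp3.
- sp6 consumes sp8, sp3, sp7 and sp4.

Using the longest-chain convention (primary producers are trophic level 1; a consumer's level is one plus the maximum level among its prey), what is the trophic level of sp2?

sp8 is a producer → level 1.
sp5 eats sp8 → level 2.
sp7 eats sp5 (level 2); other prey at levels: sp8 1, sp3 1, sp4 2 → level 3.
sp2 eats sp7 (level 3); other prey at levels: sp4 2 → level 4.

Trophic level 4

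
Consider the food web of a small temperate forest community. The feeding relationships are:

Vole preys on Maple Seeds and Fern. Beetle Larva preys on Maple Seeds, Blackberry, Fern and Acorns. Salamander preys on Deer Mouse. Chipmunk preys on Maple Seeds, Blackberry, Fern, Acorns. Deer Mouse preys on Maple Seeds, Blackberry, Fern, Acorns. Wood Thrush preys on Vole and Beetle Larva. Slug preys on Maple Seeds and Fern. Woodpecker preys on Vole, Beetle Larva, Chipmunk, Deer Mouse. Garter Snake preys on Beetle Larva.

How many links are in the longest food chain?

One longest chain: Fern → Beetle Larva → Garter Snake.
It has 3 species and 2 links.

2 links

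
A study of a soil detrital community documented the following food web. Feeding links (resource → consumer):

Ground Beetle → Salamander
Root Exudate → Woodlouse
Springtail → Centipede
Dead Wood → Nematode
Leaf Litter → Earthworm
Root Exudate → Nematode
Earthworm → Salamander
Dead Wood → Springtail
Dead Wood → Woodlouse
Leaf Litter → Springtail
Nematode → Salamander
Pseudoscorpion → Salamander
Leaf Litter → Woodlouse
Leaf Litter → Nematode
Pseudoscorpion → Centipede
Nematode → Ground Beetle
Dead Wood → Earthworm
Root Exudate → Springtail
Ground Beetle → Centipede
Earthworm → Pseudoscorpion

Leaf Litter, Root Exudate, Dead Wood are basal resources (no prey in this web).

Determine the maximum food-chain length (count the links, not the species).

3 links

One longest chain: Leaf Litter → Earthworm → Pseudoscorpion → Centipede.
It has 4 species and 3 links.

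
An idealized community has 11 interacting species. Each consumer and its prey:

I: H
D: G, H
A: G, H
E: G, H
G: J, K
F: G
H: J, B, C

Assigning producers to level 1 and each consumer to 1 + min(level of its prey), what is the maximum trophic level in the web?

3

Producers (level 1): J, B, K, C.
Following each consumer down to its lowest-level prey: J → H → I (levels 1 through 3).
All prey of I (H 2) are at level 2 or above, so I is at level 1 + 2 = 3.
Every consumer has at least one prey at level 2 or below, so none exceeds level 3.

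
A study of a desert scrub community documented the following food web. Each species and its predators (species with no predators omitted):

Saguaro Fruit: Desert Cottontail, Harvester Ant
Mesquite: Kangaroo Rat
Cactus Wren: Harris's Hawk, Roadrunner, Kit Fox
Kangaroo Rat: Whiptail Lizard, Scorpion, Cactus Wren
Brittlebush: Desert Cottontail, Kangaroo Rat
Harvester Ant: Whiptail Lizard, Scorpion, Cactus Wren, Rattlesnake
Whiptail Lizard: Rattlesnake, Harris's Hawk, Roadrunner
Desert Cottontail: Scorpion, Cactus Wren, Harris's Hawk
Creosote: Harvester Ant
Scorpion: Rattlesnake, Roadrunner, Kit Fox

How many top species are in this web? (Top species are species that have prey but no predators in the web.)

Top species (has prey, but nothing eats it): Rattlesnake, Harris's Hawk, Roadrunner, Kit Fox.
Count: 4.

4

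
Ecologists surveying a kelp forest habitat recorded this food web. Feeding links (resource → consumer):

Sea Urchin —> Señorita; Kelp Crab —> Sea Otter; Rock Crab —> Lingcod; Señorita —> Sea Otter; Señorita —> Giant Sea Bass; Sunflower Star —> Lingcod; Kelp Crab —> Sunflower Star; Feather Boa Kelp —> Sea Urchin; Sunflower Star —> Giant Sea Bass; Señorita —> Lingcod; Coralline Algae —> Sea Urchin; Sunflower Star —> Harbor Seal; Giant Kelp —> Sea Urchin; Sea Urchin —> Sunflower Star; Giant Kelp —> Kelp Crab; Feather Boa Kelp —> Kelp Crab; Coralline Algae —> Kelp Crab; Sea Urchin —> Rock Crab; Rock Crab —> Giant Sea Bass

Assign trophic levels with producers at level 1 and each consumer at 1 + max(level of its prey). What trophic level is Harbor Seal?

Giant Kelp is a producer → level 1.
Sea Urchin eats Giant Kelp (level 1); other prey at levels: Coralline Algae 1, Feather Boa Kelp 1 → level 2.
Sunflower Star eats Sea Urchin (level 2); other prey at levels: Kelp Crab 2 → level 3.
Harbor Seal eats Sunflower Star → level 4.

Trophic level 4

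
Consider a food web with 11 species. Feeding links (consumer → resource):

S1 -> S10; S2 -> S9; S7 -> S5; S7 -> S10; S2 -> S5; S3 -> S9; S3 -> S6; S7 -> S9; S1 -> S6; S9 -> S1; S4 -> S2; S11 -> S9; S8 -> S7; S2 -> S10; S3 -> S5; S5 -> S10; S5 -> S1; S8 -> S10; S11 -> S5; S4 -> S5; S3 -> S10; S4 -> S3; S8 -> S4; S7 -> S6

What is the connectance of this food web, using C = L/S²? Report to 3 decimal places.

The web has S = 11 species and L = 24 feeding links.
C = L / S² = 24 / 121 = 0.1983 ≈ 0.198.

C = 0.198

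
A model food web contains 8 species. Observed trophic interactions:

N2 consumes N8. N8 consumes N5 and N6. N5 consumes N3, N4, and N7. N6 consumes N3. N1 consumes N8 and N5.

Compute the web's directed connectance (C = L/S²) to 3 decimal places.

The web has S = 8 species and L = 9 feeding links.
C = L / S² = 9 / 64 = 0.1406 ≈ 0.141.

C = 0.141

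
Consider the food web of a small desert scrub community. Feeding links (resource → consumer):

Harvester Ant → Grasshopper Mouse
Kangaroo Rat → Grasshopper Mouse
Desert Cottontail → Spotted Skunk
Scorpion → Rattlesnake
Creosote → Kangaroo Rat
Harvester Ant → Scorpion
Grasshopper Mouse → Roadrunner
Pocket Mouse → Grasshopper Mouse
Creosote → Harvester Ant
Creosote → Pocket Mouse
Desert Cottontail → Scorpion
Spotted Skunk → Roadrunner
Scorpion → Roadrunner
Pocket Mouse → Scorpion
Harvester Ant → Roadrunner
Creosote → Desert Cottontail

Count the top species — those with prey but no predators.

2

Top species (has prey, but nothing eats it): Roadrunner, Rattlesnake.
Count: 2.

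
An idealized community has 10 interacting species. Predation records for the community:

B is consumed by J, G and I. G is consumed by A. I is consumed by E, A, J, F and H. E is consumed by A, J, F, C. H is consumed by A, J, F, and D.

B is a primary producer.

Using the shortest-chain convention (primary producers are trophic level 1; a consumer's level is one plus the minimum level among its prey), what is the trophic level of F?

B is a producer → level 1.
I eats B → level 2.
F eats I → level 3.
No prey of F is below level 2, so 3 is the minimum.

Trophic level 3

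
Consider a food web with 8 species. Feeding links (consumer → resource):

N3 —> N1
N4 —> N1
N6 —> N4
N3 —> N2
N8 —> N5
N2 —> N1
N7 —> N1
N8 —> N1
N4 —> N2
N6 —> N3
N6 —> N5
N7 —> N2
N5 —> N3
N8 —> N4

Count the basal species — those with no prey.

Basal species (no prey listed): N1.
Count: 1.

1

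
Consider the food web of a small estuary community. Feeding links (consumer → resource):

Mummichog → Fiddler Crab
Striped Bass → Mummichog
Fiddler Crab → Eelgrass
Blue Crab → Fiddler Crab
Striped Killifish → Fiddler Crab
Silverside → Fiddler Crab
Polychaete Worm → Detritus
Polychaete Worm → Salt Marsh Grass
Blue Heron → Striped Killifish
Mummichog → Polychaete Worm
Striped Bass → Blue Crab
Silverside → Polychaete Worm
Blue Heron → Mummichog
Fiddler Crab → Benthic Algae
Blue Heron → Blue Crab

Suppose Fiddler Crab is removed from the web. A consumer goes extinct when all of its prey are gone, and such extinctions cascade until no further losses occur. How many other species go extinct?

2

Remove Fiddler Crab.
Round 1: Striped Killifish (all prey gone), Blue Crab (all prey gone) → extinct.
No further losses. Total secondary extinctions: 2.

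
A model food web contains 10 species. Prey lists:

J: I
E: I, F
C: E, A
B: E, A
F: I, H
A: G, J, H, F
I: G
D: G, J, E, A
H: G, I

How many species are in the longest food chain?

6 species

One longest chain: G → I → H → F → E → C.
It has 6 species and 5 links.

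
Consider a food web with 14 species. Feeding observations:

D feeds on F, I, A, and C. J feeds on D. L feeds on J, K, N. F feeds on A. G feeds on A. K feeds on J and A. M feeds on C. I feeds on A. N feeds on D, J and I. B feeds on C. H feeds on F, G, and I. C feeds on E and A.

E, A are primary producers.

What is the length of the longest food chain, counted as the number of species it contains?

One longest chain: E → C → D → J → K → L.
It has 6 species and 5 links.

6 species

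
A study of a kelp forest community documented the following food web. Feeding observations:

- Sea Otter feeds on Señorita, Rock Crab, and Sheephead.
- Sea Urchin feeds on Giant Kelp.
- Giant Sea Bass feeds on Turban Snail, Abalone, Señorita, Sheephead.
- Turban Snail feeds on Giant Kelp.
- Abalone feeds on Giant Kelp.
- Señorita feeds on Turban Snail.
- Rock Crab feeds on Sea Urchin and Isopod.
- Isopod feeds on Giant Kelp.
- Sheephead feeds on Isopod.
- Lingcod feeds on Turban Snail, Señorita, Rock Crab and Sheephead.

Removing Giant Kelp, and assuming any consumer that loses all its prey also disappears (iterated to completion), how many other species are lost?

10

Remove Giant Kelp.
Round 1: Sea Urchin (all prey gone), Abalone (all prey gone), Turban Snail (all prey gone), Isopod (all prey gone) → extinct.
Round 2: Señorita (all prey gone), Rock Crab (all prey gone), Sheephead (all prey gone) → extinct.
Round 3: Sea Otter (all prey gone), Giant Sea Bass (all prey gone), Lingcod (all prey gone) → extinct.
No further losses. Total secondary extinctions: 10.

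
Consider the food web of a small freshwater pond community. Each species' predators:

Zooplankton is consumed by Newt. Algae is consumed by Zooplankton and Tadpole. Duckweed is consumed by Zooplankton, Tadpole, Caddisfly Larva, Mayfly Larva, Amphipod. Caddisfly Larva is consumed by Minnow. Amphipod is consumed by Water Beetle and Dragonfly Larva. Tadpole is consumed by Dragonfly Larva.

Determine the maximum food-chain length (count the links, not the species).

2 links

One longest chain: Duckweed → Caddisfly Larva → Minnow.
It has 3 species and 2 links.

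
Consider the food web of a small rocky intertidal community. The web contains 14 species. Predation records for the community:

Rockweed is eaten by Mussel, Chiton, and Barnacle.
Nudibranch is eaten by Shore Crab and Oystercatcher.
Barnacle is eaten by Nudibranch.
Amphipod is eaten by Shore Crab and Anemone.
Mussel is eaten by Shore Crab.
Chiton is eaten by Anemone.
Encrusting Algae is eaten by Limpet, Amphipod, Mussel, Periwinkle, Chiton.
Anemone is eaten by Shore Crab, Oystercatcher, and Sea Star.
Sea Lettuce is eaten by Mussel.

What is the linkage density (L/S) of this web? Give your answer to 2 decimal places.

There are L = 19 links among S = 14 species.
L/S = 19/14 = 1.3571 ≈ 1.36.

L/S = 1.36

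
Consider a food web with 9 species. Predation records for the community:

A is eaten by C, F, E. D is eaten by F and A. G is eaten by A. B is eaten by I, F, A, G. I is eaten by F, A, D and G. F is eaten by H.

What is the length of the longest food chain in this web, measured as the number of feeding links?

One longest chain: B → I → D → A → F → H.
It has 6 species and 5 links.

5 links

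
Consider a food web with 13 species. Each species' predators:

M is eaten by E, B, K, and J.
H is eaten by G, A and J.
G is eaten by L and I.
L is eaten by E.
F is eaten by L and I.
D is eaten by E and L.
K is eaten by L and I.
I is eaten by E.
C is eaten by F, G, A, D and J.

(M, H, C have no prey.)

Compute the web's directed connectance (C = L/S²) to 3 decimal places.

The web has S = 13 species and L = 22 feeding links.
C = L / S² = 22 / 169 = 0.1302 ≈ 0.130.

C = 0.130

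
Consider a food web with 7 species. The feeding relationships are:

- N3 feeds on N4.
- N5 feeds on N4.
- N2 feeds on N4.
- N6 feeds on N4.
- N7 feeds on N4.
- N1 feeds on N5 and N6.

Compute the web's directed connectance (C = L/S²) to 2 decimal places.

The web has S = 7 species and L = 7 feeding links.
C = L / S² = 7 / 49 = 0.1429 ≈ 0.14.

C = 0.14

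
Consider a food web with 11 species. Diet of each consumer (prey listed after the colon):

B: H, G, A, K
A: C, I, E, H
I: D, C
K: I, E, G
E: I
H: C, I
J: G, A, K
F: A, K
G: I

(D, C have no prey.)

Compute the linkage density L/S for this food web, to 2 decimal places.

L/S = 2.00

There are L = 22 links among S = 11 species.
L/S = 22/11 = 2.0000 ≈ 2.00.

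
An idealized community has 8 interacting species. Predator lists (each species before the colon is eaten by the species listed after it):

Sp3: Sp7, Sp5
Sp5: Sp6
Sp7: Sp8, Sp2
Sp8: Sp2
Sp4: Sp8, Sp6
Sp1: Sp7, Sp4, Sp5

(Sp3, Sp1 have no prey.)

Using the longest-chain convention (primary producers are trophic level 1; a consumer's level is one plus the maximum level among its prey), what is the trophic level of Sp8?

Sp3 is a producer → level 1.
Sp7 eats Sp3 (level 1); other prey at levels: Sp1 1 → level 2.
Sp8 eats Sp7 (level 2); other prey at levels: Sp4 2 → level 3.

Trophic level 3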